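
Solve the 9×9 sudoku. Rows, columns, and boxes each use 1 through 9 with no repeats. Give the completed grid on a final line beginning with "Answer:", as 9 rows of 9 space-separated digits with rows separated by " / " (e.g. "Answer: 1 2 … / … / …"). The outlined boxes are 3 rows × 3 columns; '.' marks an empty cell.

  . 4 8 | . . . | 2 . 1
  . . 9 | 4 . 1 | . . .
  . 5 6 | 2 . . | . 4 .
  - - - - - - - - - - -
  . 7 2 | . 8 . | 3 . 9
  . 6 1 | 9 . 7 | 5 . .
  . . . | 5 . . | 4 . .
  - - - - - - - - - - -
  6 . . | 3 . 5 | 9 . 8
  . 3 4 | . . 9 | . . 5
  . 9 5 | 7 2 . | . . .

Step 1. [r1c4∈{6}] nothing but 6 survives at r1c4, so r1c4=6.
Step 2. [r1c6∈{3}] nothing but 3 survives at r1c6 ⇒ r1c6=3.
Step 3. [r1c1∈{7}] r1c1's peers cover all but 7 ⇒ r1c1=7.
Step 4. [r7c2∈{1,2}] 1 has one home in col 2: r7c2. So r7c2=1.
Step 5. [r7c8∈{2,7}] row 7 places 2 nowhere but r7c8 ⇒ r7c8=2.
Step 6. [r9c1∈{8}] r9c1's peers cover all but 8 ⇒ r9c1=8.
Step 7. [r6c3∈{3}] only 3 remains possible at r6c3, so r6c3=3.
Step 8. [r9c9∈{3,4,6}] across col 9, 4 lands solely at r9c9. So r9c9=4.
Step 9. [r9c6∈{6}] only 6 remains possible at r9c6, so r9c6=6.
Step 10. [r4c8∈{1,6}] across row 4, 6 lands solely at r4c8. So r4c8=6.
Step 11. [r6c8∈{1,7,8}] 1 has one home in box 6: r6c8 ⇒ r6c8=1.
Step 12. [r6c9∈{2,7}] across row 6, 7 lands solely at r6c9. So r6c9=7.
Step 13. [r3c9∈{3}] r3c9's peers cover all but 3, so r3c9=3.
Step 14. [r8c7∈{1,6,7}] row 8 places 6 nowhere but r8c7 ⇒ r8c7=6.
Step 15. [r1c8∈{5,9}] r1c8 is the only open cell in col 8 admitting 9 ⇒ r1c8=9.
Step 16. [r2c8∈{5,7,8}] col 8 places 5 nowhere but r2c8, so r2c8=5.
Step 17. [r2c7∈{7,8}] across row 2, 8 lands solely at r2c7, so r2c7=8.
Step 18. [r5c1∈{4}] r5c1 is down to just 4 ⇒ r5c1=4.
Step 19. [r3c7∈{7}] only 7 remains possible at r3c7, so r3c7=7.
Step 20. [r8c1∈{2}] r8c1's peers cover all but 2 ⇒ r8c1=2.
Step 21. [r8c4∈{1,8}] r8c4 is the only open cell in row 8 admitting 8, so r8c4=8.
Step 22. [r3c5∈{9}] r3c5 is down to just 9. So r3c5=9.
Step 23. [r5c8∈{8}] r5c8 has the single candidate 8 ⇒ r5c8=8.
Step 24. [r3c1∈{1}] r3c1 has the single candidate 1. So r3c1=1.
Step 25. [r4c6∈{4}] r4c6 is down to just 4 ⇒ r4c6=4.
Step 26. [r6c2∈{8}] only 8 remains possible at r6c2 ⇒ r6c2=8.
Step 27. [r7c3∈{7}] only 7 remains possible at r7c3 ⇒ r7c3=7.
Step 28. [r6c5∈{6}] r6c5's peers cover all but 6. So r6c5=6.
Step 29. [r8c8∈{7}] r8c8 has the single candidate 7. So r8c8=7.
Step 30. [r4c1∈{5}] r4c1 has the single candidate 5 ⇒ r4c1=5.
Step 31. [r6c1∈{9}] r6c1 is down to just 9 ⇒ r6c1=9.
Step 32. [r4c4∈{1}] r4c4 is down to just 1 ⇒ r4c4=1.
Step 33. [r2c1∈{3}] nothing but 3 survives at r2c1, so r2c1=3.
Step 34. [r2c2∈{2}] only 2 remains possible at r2c2. So r2c2=2.
Step 35. [r7c5∈{4}] only 4 remains possible at r7c5. So r7c5=4.
Step 36. [r9c8∈{3}] r9c8 is down to just 3, so r9c8=3.
Step 37. [r9c7∈{1}] r9c7 is down to just 1 ⇒ r9c7=1.
Step 38. [r3c6∈{8}] r3c6 has the single candidate 8, so r3c6=8.
Step 39. [r5c5∈{3}] nothing but 3 survives at r5c5, so r5c5=3.
Step 40. [r2c5∈{7}] only 7 remains possible at r2c5 ⇒ r2c5=7.
Step 41. [r1c5∈{5}] r1c5's peers cover all but 5, so r1c5=5.
Step 42. [r5c9∈{2}] r5c9 has the single candidate 2 ⇒ r5c9=2.
Step 43. [r2c9∈{6}] r2c9's peers cover all but 6 ⇒ r2c9=6.
Step 44. [r6c6∈{2}] r6c6 is down to just 2 ⇒ r6c6=2.
Step 45. [r8c5∈{1}] r8c5's peers cover all but 1, so r8c5=1.

Answer: 7 4 8 6 5 3 2 9 1 / 3 2 9 4 7 1 8 5 6 / 1 5 6 2 9 8 7 4 3 / 5 7 2 1 8 4 3 6 9 / 4 6 1 9 3 7 5 8 2 / 9 8 3 5 6 2 4 1 7 / 6 1 7 3 4 5 9 2 8 / 2 3 4 8 1 9 6 7 5 / 8 9 5 7 2 6 1 3 4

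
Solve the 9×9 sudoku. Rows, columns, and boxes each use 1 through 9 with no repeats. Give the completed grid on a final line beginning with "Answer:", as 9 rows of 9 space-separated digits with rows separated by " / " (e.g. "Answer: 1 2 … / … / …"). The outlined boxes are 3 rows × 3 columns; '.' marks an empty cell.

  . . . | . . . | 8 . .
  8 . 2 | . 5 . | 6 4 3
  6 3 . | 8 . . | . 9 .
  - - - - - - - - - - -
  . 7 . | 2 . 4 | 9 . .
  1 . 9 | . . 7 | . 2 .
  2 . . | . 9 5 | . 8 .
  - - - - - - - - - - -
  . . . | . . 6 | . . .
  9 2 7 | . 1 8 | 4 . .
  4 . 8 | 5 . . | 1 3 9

Step 1. [r2c4∈{1,7,9}] row 2 places 7 nowhere but r2c4, so r2c4=7.
Step 2. [r8c4∈{3}] r8c4 is down to just 3, so r8c4=3.
Step 3. [r5c4∈{6}] r5c4 is down to just 6. So r5c4=6.
Step 4. [r1c6∈{1,2,3,9}] r1c6 is the only open cell in col 6 admitting 3. So r1c6=3.
Step 5. [r1c1∈{5,7}] in col 1, 7 fits only at r1c1. So r1c1=7.
Step 6. [r7c8∈{5,7}] r7c8 is the only open cell in col 8 admitting 7. So r7c8=7.
Step 7. [r9c6∈{2}] only 2 remains possible at r9c6 ⇒ r9c6=2.
Step 8. [r3c6∈{1}] r3c6's peers cover all but 1 ⇒ r3c6=1.
Step 9. [r2c2∈{1,9}] row 2 places 1 nowhere but r2c2. So r2c2=1.
Step 10. [r7c2∈{5}] r7c2's peers cover all but 5 ⇒ r7c2=5.
Step 11. [r4c1∈{3,5}] across col 1, 5 lands solely at r4c1, so r4c1=5.
Step 12. [r7c5∈{4}] nothing but 4 survives at r7c5 ⇒ r7c5=4.
Step 13. [r3c3∈{4,5}] row 3 places 4 nowhere but r3c3, so r3c3=4.
Step 14. [r3c5∈{2}] r3c5 has the single candidate 2 ⇒ r3c5=2.
Step 15. [r1c9∈{1,2,5}] r1c9 is the only open cell in row 1 admitting 2 ⇒ r1c9=2.
Step 16. [r5c2∈{4,8}] r5c2 is the only open cell in col 2 admitting 8 ⇒ r5c2=8.
Step 17. [r6c2∈{4,6}] col 2 places 4 nowhere but r6c2, so r6c2=4.
Step 18. [r1c8∈{1,5}] 1 has one home in row 1: r1c8, so r1c8=1.
Step 19. [r4c8∈{6}] nothing but 6 survives at r4c8. So r4c8=6.
Step 20. [r4c3∈{3}] nothing but 3 survives at r4c3 ⇒ r4c3=3.
Step 21. [r6c7∈{3,7}] 3 has one home in row 6: r6c7. So r6c7=3.
Step 22. [r5c7∈{5}] r5c7 has the single candidate 5, so r5c7=5.
Step 23. [r3c9∈{5,7}] across row 3, 5 lands solely at r3c9. So r3c9=5.
Step 24. [r6c4∈{1}] r6c4 has the single candidate 1. So r6c4=1.
Step 25. [r2c6∈{9}] r2c6's peers cover all but 9, so r2c6=9.
Step 26. [r7c9∈{8}] r7c9 has the single candidate 8 ⇒ r7c9=8.
Step 27. [r7c3∈{1}] r7c3's peers cover all but 1 ⇒ r7c3=1.
Step 28. [r6c3∈{6}] only 6 remains possible at r6c3, so r6c3=6.
Step 29. [r9c2∈{6}] r9c2 has the single candidate 6. So r9c2=6.
Step 30. [r7c1∈{3}] r7c1 is down to just 3, so r7c1=3.
Step 31. [r6c9∈{7}] r6c9's peers cover all but 7. So r6c9=7.
Step 32. [r4c9∈{1}] r4c9's peers cover all but 1 ⇒ r4c9=1.
Step 33. [r7c7∈{2}] r7c7 has the single candidate 2 ⇒ r7c7=2.
Step 34. [r1c4∈{4}] r1c4 is down to just 4, so r1c4=4.
Step 35. [r9c5∈{7}] r9c5 is down to just 7 ⇒ r9c5=7.
Step 36. [r8c9∈{6}] only 6 remains possible at r8c9, so r8c9=6.
Step 37. [r5c9∈{4}] only 4 remains possible at r5c9, so r5c9=4.
Step 38. [r1c3∈{5}] r1c3 is down to just 5, so r1c3=5.
Step 39. [r3c7∈{7}] only 7 remains possible at r3c7 ⇒ r3c7=7.
Step 40. [r1c5∈{6}] r1c5 has the single candidate 6, so r1c5=6.
Step 41. [r8c8∈{5}] r8c8 has the single candidate 5 ⇒ r8c8=5.
Step 42. [r5c5∈{3}] r5c5's peers cover all but 3 ⇒ r5c5=3.
Step 43. [r7c4∈{9}] r7c4 has the single candidate 9. So r7c4=9.
Step 44. [r4c5∈{8}] r4c5 has the single candidate 8. So r4c5=8.
Step 45. [r1c2∈{9}] only 9 remains possible at r1c2. So r1c2=9.

Answer: 7 9 5 4 6 3 8 1 2 / 8 1 2 7 5 9 6 4 3 / 6 3 4 8 2 1 7 9 5 / 5 7 3 2 8 4 9 6 1 / 1 8 9 6 3 7 5 2 4 / 2 4 6 1 9 5 3 8 7 / 3 5 1 9 4 6 2 7 8 / 9 2 7 3 1 8 4 5 6 / 4 6 8 5 7 2 1 3 9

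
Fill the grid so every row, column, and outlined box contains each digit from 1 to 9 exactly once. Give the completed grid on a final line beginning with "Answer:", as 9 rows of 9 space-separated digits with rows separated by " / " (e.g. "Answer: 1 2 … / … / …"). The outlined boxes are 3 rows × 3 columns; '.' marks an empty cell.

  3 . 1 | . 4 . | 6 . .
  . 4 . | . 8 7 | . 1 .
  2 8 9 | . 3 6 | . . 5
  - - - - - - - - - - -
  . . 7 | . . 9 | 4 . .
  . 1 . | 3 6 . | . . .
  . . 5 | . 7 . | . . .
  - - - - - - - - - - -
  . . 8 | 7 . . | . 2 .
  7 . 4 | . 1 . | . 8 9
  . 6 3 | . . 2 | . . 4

Step 1. [r1c6∈{5}] nothing but 5 survives at r1c6. So r1c6=5.
Step 2. [r6c6∈{1,4,8}] r6c6 is the only open cell in col 6 admitting 1, so r6c6=1.
Step 3. [r5c6∈{4,8}] in col 6, 8 fits only at r5c6. So r5c6=8.
Step 4. [r6c7∈{2,3,8,9}] 8 has one home in col 7: r6c7 ⇒ r6c7=8.
Step 5. [r4c5∈{2,5}] 2 has one home in col 5: r4c5 ⇒ r4c5=2.
Step 6. [r3c7∈{7}] r3c7 has the single candidate 7 ⇒ r3c7=7.
Step 7. [r1c8∈{9}] r1c8 is down to just 9 ⇒ r1c8=9.
Step 8. [r7c9∈{1,3,6}] 6 has one home in row 7: r7c9, so r7c9=6.
Step 9. [r4c4∈{5}] r4c4's peers cover all but 5, so r4c4=5.
Step 10. [r2c1∈{5,6}] 5 has one home in row 2: r2c1 ⇒ r2c1=5.
Step 11. [r4c2∈{3}] nothing but 3 survives at r4c2. So r4c2=3.
Step 12. [r5c3∈{2}] r5c3's peers cover all but 2 ⇒ r5c3=2.
Step 13. [r2c7∈{2,3}] r2c7 is the only open cell in col 7 admitting 2, so r2c7=2.
Step 14. [r6c2∈{9}] nothing but 9 survives at r6c2. So r6c2=9.
Step 15. [r7c2∈{5}] r7c2's peers cover all but 5, so r7c2=5.
Step 16. [r8c7∈{3,5}] row 8 places 5 nowhere but r8c7. So r8c7=5.
Step 17. [r7c5∈{9}] r7c5 is down to just 9, so r7c5=9.
Step 18. [r6c8∈{3,6}] across col 8, 3 lands solely at r6c8 ⇒ r6c8=3.
Step 19. [r6c1∈{4,6}] across row 6, 6 lands solely at r6c1, so r6c1=6.
Step 20. [r7c7∈{1,3}] col 7 places 3 nowhere but r7c7. So r7c7=3.
Step 21. [r5c9∈{7}] r5c9's peers cover all but 7 ⇒ r5c9=7.
Step 22. [r9c7∈{1}] only 1 remains possible at r9c7 ⇒ r9c7=1.
Step 23. [r2c3∈{6}] r2c3 is down to just 6, so r2c3=6.
Step 24. [r2c4∈{9}] nothing but 9 survives at r2c4. So r2c4=9.
Step 25. [r6c4∈{4}] r6c4 has the single candidate 4. So r6c4=4.
Step 26. [r3c8∈{4}] r3c8 is down to just 4, so r3c8=4.
Step 27. [r7c6∈{4}] r7c6's peers cover all but 4. So r7c6=4.
Step 28. [r1c2∈{7}] r1c2's peers cover all but 7, so r1c2=7.
Step 29. [r1c9∈{8}] r1c9 has the single candidate 8. So r1c9=8.
Step 30. [r4c8∈{6}] r4c8 is down to just 6, so r4c8=6.
Step 31. [r5c8∈{5}] only 5 remains possible at r5c8 ⇒ r5c8=5.
Step 32. [r3c4∈{1}] r3c4 is down to just 1, so r3c4=1.
Step 33. [r8c4∈{6}] r8c4 has the single candidate 6, so r8c4=6.
Step 34. [r8c2∈{2}] r8c2 is down to just 2, so r8c2=2.
Step 35. [r9c1∈{9}] r9c1 is down to just 9 ⇒ r9c1=9.
Step 36. [r5c7∈{9}] r5c7's peers cover all but 9, so r5c7=9.
Step 37. [r7c1∈{1}] r7c1 has the single candidate 1, so r7c1=1.
Step 38. [r1c4∈{2}] nothing but 2 survives at r1c4. So r1c4=2.
Step 39. [r9c8∈{7}] r9c8's peers cover all but 7, so r9c8=7.
Step 40. [r4c9∈{1}] r4c9's peers cover all but 1, so r4c9=1.
Step 41. [r6c9∈{2}] r6c9's peers cover all but 2 ⇒ r6c9=2.
Step 42. [r4c1∈{8}] nothing but 8 survives at r4c1 ⇒ r4c1=8.
Step 43. [r5c1∈{4}] r5c1's peers cover all but 4, so r5c1=4.
Step 44. [r9c4∈{8}] nothing but 8 survives at r9c4. So r9c4=8.
Step 45. [r2c9∈{3}] r2c9's peers cover all but 3. So r2c9=3.
Step 46. [r9c5∈{5}] r9c5's peers cover all but 5 ⇒ r9c5=5.
Step 47. [r8c6∈{3}] only 3 remains possible at r8c6, so r8c6=3.

Answer: 3 7 1 2 4 5 6 9 8 / 5 4 6 9 8 7 2 1 3 / 2 8 9 1 3 6 7 4 5 / 8 3 7 5 2 9 4 6 1 / 4 1 2 3 6 8 9 5 7 / 6 9 5 4 7 1 8 3 2 / 1 5 8 7 9 4 3 2 6 / 7 2 4 6 1 3 5 8 9 / 9 6 3 8 5 2 1 7 4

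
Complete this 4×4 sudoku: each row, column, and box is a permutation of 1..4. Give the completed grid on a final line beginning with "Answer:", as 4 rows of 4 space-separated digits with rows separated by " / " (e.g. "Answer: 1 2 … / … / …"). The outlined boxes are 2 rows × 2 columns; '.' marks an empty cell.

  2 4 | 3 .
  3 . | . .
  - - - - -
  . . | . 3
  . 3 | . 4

Step 1. [r4c1∈{1}] r4c1 has the single candidate 1 ⇒ r4c1=1.
Step 2. [r1c4∈{1}] r1c4 has the single candidate 1, so r1c4=1.
Step 3. [r4c3∈{2}] r4c3 is down to just 2 ⇒ r4c3=2.
Step 4. [r2c3∈{4}] r2c3 has the single candidate 4 ⇒ r2c3=4.
Step 5. [r2c4∈{2}] r2c4's peers cover all but 2 ⇒ r2c4=2.
Step 6. [r2c2∈{1}] r2c2's peers cover all but 1, so r2c2=1.
Step 7. [r3c3∈{1}] r3c3 is down to just 1. So r3c3=1.
Step 8. [r3c1∈{4}] r3c1 is down to just 4. So r3c1=4.
Step 9. [r3c2∈{2}] nothing but 2 survives at r3c2, so r3c2=2.

Answer: 2 4 3 1 / 3 1 4 2 / 4 2 1 3 / 1 3 2 4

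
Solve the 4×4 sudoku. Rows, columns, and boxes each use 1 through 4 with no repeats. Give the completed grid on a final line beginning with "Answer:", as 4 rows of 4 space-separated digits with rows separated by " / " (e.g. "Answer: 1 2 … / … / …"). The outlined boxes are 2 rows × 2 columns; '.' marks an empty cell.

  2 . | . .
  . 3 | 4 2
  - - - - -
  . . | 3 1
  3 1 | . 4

Step 1. [r1c2∈{4}] nothing but 4 survives at r1c2. So r1c2=4.
Step 2. [r1c3∈{1}] r1c3 is down to just 1 ⇒ r1c3=1.
Step 3. [r3c2∈{2}] r3c2 has the single candidate 2, so r3c2=2.
Step 4. [r3c1∈{4}] nothing but 4 survives at r3c1 ⇒ r3c1=4.
Step 5. [r4c3∈{2}] r4c3's peers cover all but 2 ⇒ r4c3=2.
Step 6. [r2c1∈{1}] r2c1 is down to just 1 ⇒ r2c1=1.
Step 7. [r1c4∈{3}] r1c4's peers cover all but 3, so r1c4=3.

Answer: 2 4 1 3 / 1 3 4 2 / 4 2 3 1 / 3 1 2 4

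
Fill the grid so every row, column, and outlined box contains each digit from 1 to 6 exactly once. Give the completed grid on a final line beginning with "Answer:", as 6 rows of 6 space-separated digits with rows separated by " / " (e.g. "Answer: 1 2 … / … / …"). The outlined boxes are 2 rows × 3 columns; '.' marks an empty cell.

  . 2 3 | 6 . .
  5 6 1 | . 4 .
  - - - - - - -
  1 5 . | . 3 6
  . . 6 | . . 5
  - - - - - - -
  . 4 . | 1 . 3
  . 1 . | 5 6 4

Step 1. [r6c3∈{2}] r6c3 has the single candidate 2 ⇒ r6c3=2.
Step 2. [r4c1∈{2,3,4}] r4c1 is the only open cell in col 1 admitting 2. So r4c1=2.
Step 3. [r3c4∈{2,4}] 2 has one home in row 3: r3c4 ⇒ r3c4=2.
Step 4. [r1c6∈{1}] r1c6 is down to just 1. So r1c6=1.
Step 5. [r5c1∈{6}] nothing but 6 survives at r5c1, so r5c1=6.
Step 6. [r2c6∈{2}] only 2 remains possible at r2c6 ⇒ r2c6=2.
Step 7. [r1c5∈{5}] nothing but 5 survives at r1c5. So r1c5=5.
Step 8. [r4c4∈{4}] only 4 remains possible at r4c4. So r4c4=4.
Step 9. [r6c1∈{3}] r6c1's peers cover all but 3. So r6c1=3.
Step 10. [r4c2∈{3}] r4c2's peers cover all but 3 ⇒ r4c2=3.
Step 11. [r5c5∈{2}] r5c5's peers cover all but 2 ⇒ r5c5=2.
Step 12. [r3c3∈{4}] r3c3's peers cover all but 4 ⇒ r3c3=4.
Step 13. [r2c4∈{3}] r2c4 has the single candidate 3 ⇒ r2c4=3.
Step 14. [r5c3∈{5}] nothing but 5 survives at r5c3, so r5c3=5.
Step 15. [r4c5∈{1}] r4c5's peers cover all but 1. So r4c5=1.
Step 16. [r1c1∈{4}] r1c1's peers cover all but 4 ⇒ r1c1=4.

Answer: 4 2 3 6 5 1 / 5 6 1 3 4 2 / 1 5 4 2 3 6 / 2 3 6 4 1 5 / 6 4 5 1 2 3 / 3 1 2 5 6 4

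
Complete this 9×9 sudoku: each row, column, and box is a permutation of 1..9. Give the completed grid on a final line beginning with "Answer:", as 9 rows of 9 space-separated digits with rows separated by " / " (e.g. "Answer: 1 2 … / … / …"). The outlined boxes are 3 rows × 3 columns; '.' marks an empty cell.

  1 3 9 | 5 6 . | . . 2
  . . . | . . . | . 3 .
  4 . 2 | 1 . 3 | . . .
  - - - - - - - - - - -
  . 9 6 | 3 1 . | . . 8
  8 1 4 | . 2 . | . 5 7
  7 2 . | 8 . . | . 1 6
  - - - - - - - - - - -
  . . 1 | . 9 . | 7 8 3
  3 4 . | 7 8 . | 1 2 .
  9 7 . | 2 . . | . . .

Step 1. [r8c3∈{5}] r8c3 has the single candidate 5 ⇒ r8c3=5.
Step 2. [r7c6∈{4,5,6}] row 7 places 5 nowhere but r7c6 ⇒ r7c6=5.
Step 3. [r3c8∈{6,7,9}] in col 8, 9 fits only at r3c8, so r3c8=9.
Step 4. [r3c9∈{5}] nothing but 5 survives at r3c9, so r3c9=5.
Step 5. [r4c8∈{4}] r4c8 has the single candidate 4. So r4c8=4.
Step 6. [r7c4∈{4,6}] r7c4 is the only open cell in row 7 admitting 4 ⇒ r7c4=4.
Step 7. [r2c6∈{2,4,7,8,9}] r2c6 is the only open cell in row 2 admitting 2 ⇒ r2c6=2.
Step 8. [r2c2∈{5,6,8}] r2c2 is the only open cell in col 2 admitting 5, so r2c2=5.
Step 9. [r1c6∈{4,7,8}] col 6 places 8 nowhere but r1c6, so r1c6=8.
Step 10. [r2c5∈{4,7}] in box 2, 4 fits only at r2c5. So r2c5=4.
Step 11. [r3c2∈{6,8}] 8 has one home in col 2: r3c2. So r3c2=8.
Step 12. [r9c7∈{4,5,6}] r9c7 is the only open cell in row 9 admitting 5. So r9c7=5.
Step 13. [r8c6∈{6}] r8c6 is down to just 6 ⇒ r8c6=6.
Step 14. [r5c6∈{9}] nothing but 9 survives at r5c6. So r5c6=9.
Step 15. [r2c1∈{6}] r2c1 is down to just 6, so r2c1=6.
Step 16. [r6c7∈{3,9}] r6c7 is the only open cell in row 6 admitting 9, so r6c7=9.
Step 17. [r3c7∈{6}] r3c7's peers cover all but 6 ⇒ r3c7=6.
Step 18. [r3c5∈{7}] nothing but 7 survives at r3c5 ⇒ r3c5=7.
Step 19. [r5c4∈{6}] r5c4's peers cover all but 6 ⇒ r5c4=6.
Step 20. [r9c3∈{8}] r9c3's peers cover all but 8, so r9c3=8.
Step 21. [r4c1∈{5}] r4c1 has the single candidate 5. So r4c1=5.
Step 22. [r8c9∈{9}] only 9 remains possible at r8c9, so r8c9=9.
Step 23. [r4c6∈{7}] only 7 remains possible at r4c6, so r4c6=7.
Step 24. [r9c8∈{6}] r9c8 has the single candidate 6, so r9c8=6.
Step 25. [r9c6∈{1}] r9c6 has the single candidate 1 ⇒ r9c6=1.
Step 26. [r4c7∈{2}] only 2 remains possible at r4c7. So r4c7=2.
Step 27. [r6c6∈{4}] r6c6 is down to just 4. So r6c6=4.
Step 28. [r9c9∈{4}] r9c9's peers cover all but 4 ⇒ r9c9=4.
Step 29. [r1c8∈{7}] r1c8 has the single candidate 7, so r1c8=7.
Step 30. [r5c7∈{3}] r5c7 has the single candidate 3, so r5c7=3.
Step 31. [r1c7∈{4}] r1c7's peers cover all but 4 ⇒ r1c7=4.
Step 32. [r2c3∈{7}] r2c3's peers cover all but 7 ⇒ r2c3=7.
Step 33. [r6c5∈{5}] r6c5 is down to just 5. So r6c5=5.
Step 34. [r9c5∈{3}] r9c5's peers cover all but 3 ⇒ r9c5=3.
Step 35. [r7c2∈{6}] r7c2 has the single candidate 6, so r7c2=6.
Step 36. [r2c9∈{1}] r2c9 is down to just 1, so r2c9=1.
Step 37. [r2c7∈{8}] r2c7's peers cover all but 8 ⇒ r2c7=8.
Step 38. [r7c1∈{2}] r7c1 is down to just 2. So r7c1=2.
Step 39. [r6c3∈{3}] only 3 remains possible at r6c3 ⇒ r6c3=3.
Step 40. [r2c4∈{9}] r2c4's peers cover all but 9, so r2c4=9.

Answer: 1 3 9 5 6 8 4 7 2 / 6 5 7 9 4 2 8 3 1 / 4 8 2 1 7 3 6 9 5 / 5 9 6 3 1 7 2 4 8 / 8 1 4 6 2 9 3 5 7 / 7 2 3 8 5 4 9 1 6 / 2 6 1 4 9 5 7 8 3 / 3 4 5 7 8 6 1 2 9 / 9 7 8 2 3 1 5 6 4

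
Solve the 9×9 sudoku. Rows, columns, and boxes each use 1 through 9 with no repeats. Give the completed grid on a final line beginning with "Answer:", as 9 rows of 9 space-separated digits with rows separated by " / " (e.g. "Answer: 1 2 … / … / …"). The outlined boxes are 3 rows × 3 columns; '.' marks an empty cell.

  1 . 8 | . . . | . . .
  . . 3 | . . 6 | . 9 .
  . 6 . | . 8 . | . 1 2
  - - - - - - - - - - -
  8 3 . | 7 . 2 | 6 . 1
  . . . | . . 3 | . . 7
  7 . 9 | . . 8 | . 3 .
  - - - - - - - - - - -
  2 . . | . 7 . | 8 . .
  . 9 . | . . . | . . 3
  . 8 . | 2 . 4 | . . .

Step 1. [r5c3∈{1,2,4,5,6}] r5c3 is the only open cell in col 3 admitting 2 ⇒ r5c3=2.
Step 2. [r7c4∈{1,3,5,6,9}] 3 has one home in row 7: r7c4. So r7c4=3.
Step 3. [r4c5∈{4,5,9}] row 4 places 9 nowhere but r4c5. So r4c5=9.
Step 4. [r5c1∈{4,5,6}] in box 4, 6 fits only at r5c1. So r5c1=6.
Step 5. [r8c8∈{2,4,5,6,7}] r8c8 is the only open cell in col 8 admitting 2, so r8c8=2.
Step 6. [r7c6∈{1,5,9}] box 8 places 9 nowhere but r7c6, so r7c6=9.
Step 7. [r8c6∈{1,5}] col 6 places 1 nowhere but r8c6 ⇒ r8c6=1.
Step 8. [r1c5∈{2,3,4,5}] col 5 places 3 nowhere but r1c5, so r1c5=3.
Step 9. [r9c7∈{1,5,7,9}] across col 7, 1 lands solely at r9c7. So r9c7=1.
Step 10. [r2c5∈{1,2,4,5}] in col 5, 2 fits only at r2c5 ⇒ r2c5=2.
Step 11. [r7c3∈{1,4,5,6}] across col 3, 1 lands solely at r7c3 ⇒ r7c3=1.
Step 12. [r2c4∈{1,4,5}] across row 2, 1 lands solely at r2c4. So r2c4=1.
Step 13. [r1c2∈{2,4,5,7}] r1c2 is the only open cell in row 1 admitting 2 ⇒ r1c2=2.
Step 14. [r2c2∈{4,5,7}] col 2 places 7 nowhere but r2c2, so r2c2=7.
Step 15. [r3c1∈{4,5,9}] col 1 places 9 nowhere but r3c1, so r3c1=9.
Step 16. [r3c7∈{3,4,5,7}] r3c7 is the only open cell in row 3 admitting 3 ⇒ r3c7=3.
Step 17. [r9c9∈{5,6,9}] across row 9, 9 lands solely at r9c9. So r9c9=9.
Step 18. [r3c6∈{5,7}] in row 3, 7 fits only at r3c6. So r3c6=7.
Step 19. [r1c6∈{5}] r1c6's peers cover all but 5 ⇒ r1c6=5.
Step 20. [r3c3∈{4,5}] r3c3 is the only open cell in row 3 admitting 5. So r3c3=5.
Step 21. [r4c8∈{4,5}] r4c8 is the only open cell in row 4 admitting 5. So r4c8=5.
Step 22. [r6c9∈{4}] r6c9 is down to just 4. So r6c9=4.
Step 23. [r5c5∈{1,4,5}] across col 5, 4 lands solely at r5c5, so r5c5=4.
Step 24. [r5c4∈{5}] r5c4 is down to just 5, so r5c4=5.
Step 25. [r7c2∈{4,5}] r7c2 is the only open cell in col 2 admitting 4 ⇒ r7c2=4.
Step 26. [r1c8∈{4,6,7}] r1c8 is the only open cell in col 8 admitting 4 ⇒ r1c8=4.
Step 27. [r8c1∈{5}] r8c1 is down to just 5 ⇒ r8c1=5.
Step 28. [r8c5∈{6}] nothing but 6 survives at r8c5. So r8c5=6.
Step 29. [r9c8∈{6,7}] col 8 places 7 nowhere but r9c8 ⇒ r9c8=7.
Step 30. [r7c9∈{5,6}] 5 has one home in row 7: r7c9. So r7c9=5.
Step 31. [r5c2∈{1}] nothing but 1 survives at r5c2, so r5c2=1.
Step 32. [r4c3∈{4}] r4c3 has the single candidate 4 ⇒ r4c3=4.
Step 33. [r9c1∈{3}] nothing but 3 survives at r9c1, so r9c1=3.
Step 34. [r6c5∈{1}] r6c5 is down to just 1 ⇒ r6c5=1.
Step 35. [r8c7∈{4}] r8c7's peers cover all but 4. So r8c7=4.
Step 36. [r7c8∈{6}] r7c8's peers cover all but 6 ⇒ r7c8=6.
Step 37. [r8c4∈{8}] r8c4 has the single candidate 8. So r8c4=8.
Step 38. [r8c3∈{7}] r8c3's peers cover all but 7, so r8c3=7.
Step 39. [r1c4∈{9}] only 9 remains possible at r1c4 ⇒ r1c4=9.
Step 40. [r1c9∈{6}] r1c9 is down to just 6, so r1c9=6.
Step 41. [r5c8∈{8}] r5c8 is down to just 8. So r5c8=8.
Step 42. [r9c5∈{5}] r9c5 has the single candidate 5. So r9c5=5.
Step 43. [r3c4∈{4}] r3c4 has the single candidate 4 ⇒ r3c4=4.
Step 44. [r6c7∈{2}] only 2 remains possible at r6c7. So r6c7=2.
Step 45. [r1c7∈{7}] r1c7's peers cover all but 7, so r1c7=7.
Step 46. [r6c2∈{5}] only 5 remains possible at r6c2, so r6c2=5.
Step 47. [r6c4∈{6}] r6c4's peers cover all but 6 ⇒ r6c4=6.
Step 48. [r2c7∈{5}] nothing but 5 survives at r2c7. So r2c7=5.
Step 49. [r5c7∈{9}] only 9 remains possible at r5c7, so r5c7=9.
Step 50. [r9c3∈{6}] nothing but 6 survives at r9c3, so r9c3=6.
Step 51. [r2c1∈{4}] r2c1's peers cover all but 4, so r2c1=4.
Step 52. [r2c9∈{8}] r2c9's peers cover all but 8, so r2c9=8.

Answer: 1 2 8 9 3 5 7 4 6 / 4 7 3 1 2 6 5 9 8 / 9 6 5 4 8 7 3 1 2 / 8 3 4 7 9 2 6 5 1 / 6 1 2 5 4 3 9 8 7 / 7 5 9 6 1 8 2 3 4 / 2 4 1 3 7 9 8 6 5 / 5 9 7 8 6 1 4 2 3 / 3 8 6 2 5 4 1 7 9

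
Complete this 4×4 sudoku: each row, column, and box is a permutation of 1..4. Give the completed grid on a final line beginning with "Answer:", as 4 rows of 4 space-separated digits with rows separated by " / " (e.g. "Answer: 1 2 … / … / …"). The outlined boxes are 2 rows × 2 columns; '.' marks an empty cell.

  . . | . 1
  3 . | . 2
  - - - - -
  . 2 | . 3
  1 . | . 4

Step 1. [r1c2∈{4}] r1c2 is down to just 4 ⇒ r1c2=4.
Step 2. [r2c3∈{4}] r2c3 is down to just 4, so r2c3=4.
Step 3. [r4c3∈{2}] r4c3 has the single candidate 2, so r4c3=2.
Step 4. [r1c3∈{3}] r1c3's peers cover all but 3 ⇒ r1c3=3.
Step 5. [r4c2∈{3}] r4c2 is down to just 3, so r4c2=3.
Step 6. [r2c2∈{1}] nothing but 1 survives at r2c2 ⇒ r2c2=1.
Step 7. [r3c1∈{4}] nothing but 4 survives at r3c1, so r3c1=4.
Step 8. [r3c3∈{1}] only 1 remains possible at r3c3. So r3c3=1.
Step 9. [r1c1∈{2}] only 2 remains possible at r1c1. So r1c1=2.

Answer: 2 4 3 1 / 3 1 4 2 / 4 2 1 3 / 1 3 2 4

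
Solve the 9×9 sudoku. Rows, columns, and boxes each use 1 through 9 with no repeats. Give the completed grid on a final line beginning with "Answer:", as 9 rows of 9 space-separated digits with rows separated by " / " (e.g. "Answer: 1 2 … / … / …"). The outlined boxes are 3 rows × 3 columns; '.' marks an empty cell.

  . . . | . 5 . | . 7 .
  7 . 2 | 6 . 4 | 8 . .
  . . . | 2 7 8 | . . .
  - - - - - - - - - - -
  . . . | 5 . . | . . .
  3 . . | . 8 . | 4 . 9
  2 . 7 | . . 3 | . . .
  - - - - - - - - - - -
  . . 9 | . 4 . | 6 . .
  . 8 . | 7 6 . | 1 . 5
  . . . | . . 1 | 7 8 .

Step 1. [r8c1∈{4}] r8c1 is down to just 4 ⇒ r8c1=4.
Step 2. [r3c8∈{1,3,4,5,6,9}] 4 has one home in col 8: r3c8. So r3c8=4.
Step 3. [r1c6∈{9}] nothing but 9 survives at r1c6. So r1c6=9.
Step 4. [r5c4∈{1}] r5c4 has the single candidate 1, so r5c4=1.
Step 5. [r1c4∈{3}] only 3 remains possible at r1c4, so r1c4=3.
Step 6. [r4c9∈{1,2,3,6,7,8}] r4c9 is the only open cell in col 9 admitting 7. So r4c9=7.
Step 7. [r3c7∈{3,5,9}] 9 has one home in col 7: r3c7 ⇒ r3c7=9.
Step 8. [r4c1∈{1,6,8,9}] r4c1 is the only open cell in col 1 admitting 9. So r4c1=9.
Step 9. [r8c6∈{2}] only 2 remains possible at r8c6, so r8c6=2.
Step 10. [r8c3∈{3}] r8c3's peers cover all but 3. So r8c3=3.
Step 11. [r2c8∈{1,3,5}] across box 3, 5 lands solely at r2c8 ⇒ r2c8=5.
Step 12. [r4c6∈{6}] nothing but 6 survives at r4c6. So r4c6=6.
Step 13. [r5c8∈{2,6}] 2 has one home in row 5: r5c8, so r5c8=2.
Step 14. [r1c1∈{1,6,8}] across col 1, 8 lands solely at r1c1, so r1c1=8.
Step 15. [r7c2∈{1,2,5,7}] row 7 places 7 nowhere but r7c2 ⇒ r7c2=7.
Step 16. [r6c8∈{1,6}] 6 has one home in col 8: r6c8. So r6c8=6.
Step 17. [r4c8∈{1,3}] across col 8, 1 lands solely at r4c8, so r4c8=1.
Step 18. [r6c2∈{1,4,5}] in row 6, 1 fits only at r6c2, so r6c2=1.
Step 19. [r9c2∈{2,5,6}] col 2 places 2 nowhere but r9c2, so r9c2=2.
Step 20. [r4c2∈{4}] r4c2's peers cover all but 4, so r4c2=4.
Step 21. [r1c2∈{6}] r1c2 is down to just 6 ⇒ r1c2=6.
Step 22. [r7c9∈{2,3}] row 7 places 2 nowhere but r7c9. So r7c9=2.
Step 23. [r1c9∈{1}] r1c9 has the single candidate 1. So r1c9=1.
Step 24. [r2c9∈{3}] only 3 remains possible at r2c9 ⇒ r2c9=3.
Step 25. [r9c4∈{9}] nothing but 9 survives at r9c4. So r9c4=9.
Step 26. [r9c1∈{5,6}] 6 has one home in col 1: r9c1, so r9c1=6.
Step 27. [r9c3∈{5}] nothing but 5 survives at r9c3 ⇒ r9c3=5.
Step 28. [r3c1∈{1,5}] across col 1, 5 lands solely at r3c1, so r3c1=5.
Step 29. [r6c5∈{9}] nothing but 9 survives at r6c5 ⇒ r6c5=9.
Step 30. [r6c7∈{5}] only 5 remains possible at r6c7 ⇒ r6c7=5.
Step 31. [r7c1∈{1}] r7c1's peers cover all but 1, so r7c1=1.
Step 32. [r5c6∈{7}] only 7 remains possible at r5c6 ⇒ r5c6=7.
Step 33. [r1c7∈{2}] r1c7 is down to just 2. So r1c7=2.
Step 34. [r6c9∈{8}] r6c9 is down to just 8, so r6c9=8.
Step 35. [r3c2∈{3}] r3c2's peers cover all but 3. So r3c2=3.
Step 36. [r9c5∈{3}] nothing but 3 survives at r9c5. So r9c5=3.
Step 37. [r6c4∈{4}] r6c4's peers cover all but 4. So r6c4=4.
Step 38. [r7c4∈{8}] r7c4 is down to just 8, so r7c4=8.
Step 39. [r1c3∈{4}] only 4 remains possible at r1c3, so r1c3=4.
Step 40. [r3c9∈{6}] r3c9 has the single candidate 6, so r3c9=6.
Step 41. [r2c5∈{1}] r2c5 has the single candidate 1, so r2c5=1.
Step 42. [r8c8∈{9}] nothing but 9 survives at r8c8, so r8c8=9.
Step 43. [r9c9∈{4}] r9c9's peers cover all but 4. So r9c9=4.
Step 44. [r5c2∈{5}] only 5 remains possible at r5c2. So r5c2=5.
Step 45. [r4c5∈{2}] r4c5 is down to just 2, so r4c5=2.
Step 46. [r4c7∈{3}] r4c7 is down to just 3, so r4c7=3.
Step 47. [r7c6∈{5}] r7c6's peers cover all but 5, so r7c6=5.
Step 48. [r3c3∈{1}] r3c3 is down to just 1. So r3c3=1.
Step 49. [r2c2∈{9}] nothing but 9 survives at r2c2 ⇒ r2c2=9.
Step 50. [r4c3∈{8}] r4c3's peers cover all but 8, so r4c3=8.
Step 51. [r7c8∈{3}] only 3 remains possible at r7c8 ⇒ r7c8=3.
Step 52. [r5c3∈{6}] r5c3 has the single candidate 6. So r5c3=6.

Answer: 8 6 4 3 5 9 2 7 1 / 7 9 2 6 1 4 8 5 3 / 5 3 1 2 7 8 9 4 6 / 9 4 8 5 2 6 3 1 7 / 3 5 6 1 8 7 4 2 9 / 2 1 7 4 9 3 5 6 8 / 1 7 9 8 4 5 6 3 2 / 4 8 3 7 6 2 1 9 5 / 6 2 5 9 3 1 7 8 4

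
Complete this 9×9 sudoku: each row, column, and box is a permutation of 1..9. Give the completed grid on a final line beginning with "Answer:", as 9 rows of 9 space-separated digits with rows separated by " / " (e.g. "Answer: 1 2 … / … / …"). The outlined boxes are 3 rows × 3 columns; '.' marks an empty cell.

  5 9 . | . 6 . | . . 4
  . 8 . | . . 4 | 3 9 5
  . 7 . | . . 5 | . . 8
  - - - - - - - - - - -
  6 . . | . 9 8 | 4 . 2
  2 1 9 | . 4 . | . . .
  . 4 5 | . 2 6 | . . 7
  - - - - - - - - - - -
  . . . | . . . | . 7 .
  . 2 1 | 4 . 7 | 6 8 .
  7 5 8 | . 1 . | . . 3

Step 1. [r3c5∈{3}] only 3 remains possible at r3c5. So r3c5=3.
Step 2. [r7c7∈{1,2,5,9}] 5 has one home in box 9: r7c7, so r7c7=5.
Step 3. [r1c6∈{1,2}] in col 6, 1 fits only at r1c6 ⇒ r1c6=1.
Step 4. [r1c8∈{2}] only 2 remains possible at r1c8 ⇒ r1c8=2.
Step 5. [r5c6∈{3}] r5c6 has the single candidate 3 ⇒ r5c6=3.
Step 6. [r7c4∈{2,3,6,8,9}] r7c4 is the only open cell in col 4 admitting 3, so r7c4=3.
Step 7. [r5c4∈{5,7}] in row 5, 7 fits only at r5c4. So r5c4=7.
Step 8. [r3c7∈{1}] r3c7 has the single candidate 1, so r3c7=1.
Step 9. [r2c4∈{2}] only 2 remains possible at r2c4 ⇒ r2c4=2.
Step 10. [r4c2∈{3}] only 3 remains possible at r4c2, so r4c2=3.
Step 11. [r8c9∈{9}] r8c9's peers cover all but 9, so r8c9=9.
Step 12. [r3c1∈{4}] r3c1's peers cover all but 4 ⇒ r3c1=4.
Step 13. [r6c4∈{1}] r6c4 is down to just 1 ⇒ r6c4=1.
Step 14. [r3c8∈{6}] only 6 remains possible at r3c8 ⇒ r3c8=6.
Step 15. [r7c6∈{2,9}] 2 has one home in row 7: r7c6. So r7c6=2.
Step 16. [r6c1∈{8}] nothing but 8 survives at r6c1. So r6c1=8.
Step 17. [r3c4∈{9}] r3c4 has the single candidate 9. So r3c4=9.
Step 18. [r4c8∈{1,5}] 1 has one home in row 4: r4c8. So r4c8=1.
Step 19. [r2c3∈{6}] r2c3 is down to just 6, so r2c3=6.
Step 20. [r2c5∈{7}] nothing but 7 survives at r2c5 ⇒ r2c5=7.
Step 21. [r9c8∈{4}] r9c8's peers cover all but 4, so r9c8=4.
Step 22. [r7c5∈{8}] r7c5 is down to just 8, so r7c5=8.
Step 23. [r7c1∈{9}] nothing but 9 survives at r7c1 ⇒ r7c1=9.
Step 24. [r3c3∈{2}] nothing but 2 survives at r3c3, so r3c3=2.
Step 25. [r9c7∈{2}] nothing but 2 survives at r9c7, so r9c7=2.
Step 26. [r8c5∈{5}] nothing but 5 survives at r8c5, so r8c5=5.
Step 27. [r4c4∈{5}] only 5 remains possible at r4c4, so r4c4=5.
Step 28. [r1c4∈{8}] r1c4 is down to just 8. So r1c4=8.
Step 29. [r9c4∈{6}] only 6 remains possible at r9c4, so r9c4=6.
Step 30. [r5c9∈{6}] nothing but 6 survives at r5c9. So r5c9=6.
Step 31. [r1c3∈{3}] r1c3 is down to just 3. So r1c3=3.
Step 32. [r5c8∈{5}] nothing but 5 survives at r5c8. So r5c8=5.
Step 33. [r7c3∈{4}] r7c3's peers cover all but 4. So r7c3=4.
Step 34. [r6c8∈{3}] r6c8's peers cover all but 3 ⇒ r6c8=3.
Step 35. [r1c7∈{7}] r1c7's peers cover all but 7, so r1c7=7.
Step 36. [r9c6∈{9}] nothing but 9 survives at r9c6, so r9c6=9.
Step 37. [r4c3∈{7}] nothing but 7 survives at r4c3. So r4c3=7.
Step 38. [r5c7∈{8}] only 8 remains possible at r5c7, so r5c7=8.
Step 39. [r7c2∈{6}] r7c2's peers cover all but 6 ⇒ r7c2=6.
Step 40. [r6c7∈{9}] r6c7 is down to just 9, so r6c7=9.
Step 41. [r7c9∈{1}] r7c9 has the single candidate 1 ⇒ r7c9=1.
Step 42. [r2c1∈{1}] only 1 remains possible at r2c1. So r2c1=1.
Step 43. [r8c1∈{3}] r8c1 is down to just 3. So r8c1=3.

Answer: 5 9 3 8 6 1 7 2 4 / 1 8 6 2 7 4 3 9 5 / 4 7 2 9 3 5 1 6 8 / 6 3 7 5 9 8 4 1 2 / 2 1 9 7 4 3 8 5 6 / 8 4 5 1 2 6 9 3 7 / 9 6 4 3 8 2 5 7 1 / 3 2 1 4 5 7 6 8 9 / 7 5 8 6 1 9 2 4 3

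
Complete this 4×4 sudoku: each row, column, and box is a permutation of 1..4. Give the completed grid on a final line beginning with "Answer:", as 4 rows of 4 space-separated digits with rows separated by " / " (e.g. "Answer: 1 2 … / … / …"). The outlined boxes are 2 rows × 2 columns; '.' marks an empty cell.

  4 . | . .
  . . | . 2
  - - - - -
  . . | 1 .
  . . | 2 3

Step 1. [r1c2∈{1,2,3}] across row 1, 2 lands solely at r1c2, so r1c2=2.
Step 2. [r4c2∈{1,4}] 4 has one home in row 4: r4c2. So r4c2=4.
Step 3. [r2c2∈{1,3}] 1 has one home in col 2: r2c2 ⇒ r2c2=1.
Step 4. [r2c1∈{3}] r2c1's peers cover all but 3, so r2c1=3.
Step 5. [r1c4∈{1}] r1c4's peers cover all but 1. So r1c4=1.
Step 6. [r3c4∈{4}] only 4 remains possible at r3c4, so r3c4=4.
Step 7. [r2c3∈{4}] r2c3 has the single candidate 4, so r2c3=4.
Step 8. [r3c2∈{3}] r3c2 is down to just 3, so r3c2=3.
Step 9. [r1c3∈{3}] only 3 remains possible at r1c3 ⇒ r1c3=3.
Step 10. [r4c1∈{1}] nothing but 1 survives at r4c1. So r4c1=1.
Step 11. [r3c1∈{2}] r3c1 has the single candidate 2. So r3c1=2.

Answer: 4 2 3 1 / 3 1 4 2 / 2 3 1 4 / 1 4 2 3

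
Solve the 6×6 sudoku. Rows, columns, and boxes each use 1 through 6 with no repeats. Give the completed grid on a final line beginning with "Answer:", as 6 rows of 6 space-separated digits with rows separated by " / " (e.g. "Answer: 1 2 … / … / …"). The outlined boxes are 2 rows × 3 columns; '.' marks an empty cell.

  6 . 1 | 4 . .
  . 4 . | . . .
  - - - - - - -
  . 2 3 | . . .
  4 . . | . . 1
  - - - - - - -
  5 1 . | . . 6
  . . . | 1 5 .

Step 1. [r2c5∈{1,2,3,6}] row 2 places 1 nowhere but r2c5. So r2c5=1.
Step 2. [r2c4∈{2,3,5,6}] row 2 places 6 nowhere but r2c4 ⇒ r2c4=6.
Step 3. [r3c5∈{4,6}] row 3 places 6 nowhere but r3c5, so r3c5=6.
Step 4. [r5c5∈{2,3,4}] col 5 places 4 nowhere but r5c5 ⇒ r5c5=4.
Step 5. [r5c3∈{2}] only 2 remains possible at r5c3. So r5c3=2.
Step 6. [r6c1∈{3}] only 3 remains possible at r6c1 ⇒ r6c1=3.
Step 7. [r2c6∈{2,3,5}] in row 2, 3 fits only at r2c6, so r2c6=3.
Step 8. [r1c6∈{2,5}] across box 2, 5 lands solely at r1c6, so r1c6=5.
Step 9. [r4c2∈{5,6}] 5 has one home in col 2: r4c2 ⇒ r4c2=5.
Step 10. [r4c5∈{2,3}] r4c5 is the only open cell in col 5 admitting 3 ⇒ r4c5=3.
Step 11. [r6c2∈{6}] r6c2 is down to just 6, so r6c2=6.
Step 12. [r4c4∈{2}] nothing but 2 survives at r4c4, so r4c4=2.
Step 13. [r3c4∈{5}] r3c4's peers cover all but 5, so r3c4=5.
Step 14. [r6c6∈{2}] r6c6 is down to just 2 ⇒ r6c6=2.
Step 15. [r2c1∈{2}] r2c1's peers cover all but 2, so r2c1=2.
Step 16. [r3c1∈{1}] r3c1 has the single candidate 1. So r3c1=1.
Step 17. [r1c2∈{3}] only 3 remains possible at r1c2. So r1c2=3.
Step 18. [r1c5∈{2}] only 2 remains possible at r1c5, so r1c5=2.
Step 19. [r3c6∈{4}] only 4 remains possible at r3c6 ⇒ r3c6=4.
Step 20. [r5c4∈{3}] r5c4 is down to just 3, so r5c4=3.
Step 21. [r2c3∈{5}] only 5 remains possible at r2c3 ⇒ r2c3=5.
Step 22. [r4c3∈{6}] r4c3 has the single candidate 6. So r4c3=6.
Step 23. [r6c3∈{4}] only 4 remains possible at r6c3. So r6c3=4.

Answer: 6 3 1 4 2 5 / 2 4 5 6 1 3 / 1 2 3 5 6 4 / 4 5 6 2 3 1 / 5 1 2 3 4 6 / 3 6 4 1 5 2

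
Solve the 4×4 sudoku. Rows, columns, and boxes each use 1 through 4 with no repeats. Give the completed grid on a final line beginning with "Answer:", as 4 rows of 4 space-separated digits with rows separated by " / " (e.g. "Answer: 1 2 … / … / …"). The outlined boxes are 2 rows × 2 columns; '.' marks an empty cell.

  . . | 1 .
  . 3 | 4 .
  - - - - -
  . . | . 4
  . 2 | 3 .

Step 1. [r2c1∈{1,2}] 1 has one home in row 2: r2c1, so r2c1=1.
Step 2. [r1c1∈{2,4}] 2 has one home in col 1: r1c1. So r1c1=2.
Step 3. [r3c2∈{1}] r3c2's peers cover all but 1, so r3c2=1.
Step 4. [r1c4∈{3}] nothing but 3 survives at r1c4 ⇒ r1c4=3.
Step 5. [r2c4∈{2}] r2c4 is down to just 2 ⇒ r2c4=2.
Step 6. [r4c1∈{4}] r4c1's peers cover all but 4. So r4c1=4.
Step 7. [r4c4∈{1}] only 1 remains possible at r4c4 ⇒ r4c4=1.
Step 8. [r3c3∈{2}] r3c3's peers cover all but 2. So r3c3=2.
Step 9. [r3c1∈{3}] r3c1 has the single candidate 3 ⇒ r3c1=3.
Step 10. [r1c2∈{4}] r1c2's peers cover all but 4. So r1c2=4.

Answer: 2 4 1 3 / 1 3 4 2 / 3 1 2 4 / 4 2 3 1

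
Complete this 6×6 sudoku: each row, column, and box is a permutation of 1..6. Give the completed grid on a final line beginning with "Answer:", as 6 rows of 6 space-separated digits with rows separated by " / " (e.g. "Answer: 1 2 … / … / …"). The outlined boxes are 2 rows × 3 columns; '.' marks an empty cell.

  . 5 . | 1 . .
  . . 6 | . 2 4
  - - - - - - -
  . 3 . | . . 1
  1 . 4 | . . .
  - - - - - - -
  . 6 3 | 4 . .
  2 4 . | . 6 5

Step 1. [r1c5∈{3}] nothing but 3 survives at r1c5, so r1c5=3.
Step 2. [r3c3∈{2,5}] in col 3, 5 fits only at r3c3 ⇒ r3c3=5.
Step 3. [r3c4∈{2,6}] in row 3, 2 fits only at r3c4. So r3c4=2.
Step 4. [r4c4∈{3,5,6}] r4c4 is the only open cell in col 4 admitting 6, so r4c4=6.
Step 5. [r3c1∈{6}] r3c1 has the single candidate 6, so r3c1=6.
Step 6. [r5c5∈{1}] r5c5 has the single candidate 1. So r5c5=1.
Step 7. [r1c6∈{6}] nothing but 6 survives at r1c6. So r1c6=6.
Step 8. [r5c1∈{5}] nothing but 5 survives at r5c1 ⇒ r5c1=5.
Step 9. [r1c3∈{2}] nothing but 2 survives at r1c3. So r1c3=2.
Step 10. [r1c1∈{4}] only 4 remains possible at r1c1. So r1c1=4.
Step 11. [r4c5∈{5}] r4c5 has the single candidate 5, so r4c5=5.
Step 12. [r2c2∈{1}] r2c2 is down to just 1. So r2c2=1.
Step 13. [r3c5∈{4}] only 4 remains possible at r3c5 ⇒ r3c5=4.
Step 14. [r2c1∈{3}] r2c1's peers cover all but 3 ⇒ r2c1=3.
Step 15. [r6c4∈{3}] r6c4 is down to just 3. So r6c4=3.
Step 16. [r6c3∈{1}] nothing but 1 survives at r6c3 ⇒ r6c3=1.
Step 17. [r4c2∈{2}] nothing but 2 survives at r4c2. So r4c2=2.
Step 18. [r4c6∈{3}] r4c6 is down to just 3, so r4c6=3.
Step 19. [r2c4∈{5}] nothing but 5 survives at r2c4 ⇒ r2c4=5.
Step 20. [r5c6∈{2}] r5c6 is down to just 2. So r5c6=2.

Answer: 4 5 2 1 3 6 / 3 1 6 5 2 4 / 6 3 5 2 4 1 / 1 2 4 6 5 3 / 5 6 3 4 1 2 / 2 4 1 3 6 5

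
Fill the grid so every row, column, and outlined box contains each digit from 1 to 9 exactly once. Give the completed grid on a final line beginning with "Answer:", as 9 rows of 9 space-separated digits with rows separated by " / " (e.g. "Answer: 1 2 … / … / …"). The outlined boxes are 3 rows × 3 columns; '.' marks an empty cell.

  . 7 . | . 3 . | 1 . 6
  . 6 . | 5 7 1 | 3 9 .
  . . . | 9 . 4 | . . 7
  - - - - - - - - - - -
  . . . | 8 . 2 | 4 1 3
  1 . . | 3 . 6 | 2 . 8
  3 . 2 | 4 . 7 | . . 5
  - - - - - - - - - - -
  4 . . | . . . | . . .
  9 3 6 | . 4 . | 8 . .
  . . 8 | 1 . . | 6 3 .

Step 1. [r3c7∈{5}] nothing but 5 survives at r3c7 ⇒ r3c7=5.
Step 2. [r7c7∈{7,9}] in col 7, 7 fits only at r7c7. So r7c7=7.
Step 3. [r1c4∈{2}] only 2 remains possible at r1c4 ⇒ r1c4=2.
Step 4. [r8c6∈{5}] r8c6's peers cover all but 5, so r8c6=5.
Step 5. [r8c8∈{2}] only 2 remains possible at r8c8 ⇒ r8c8=2.
Step 6. [r1c3∈{4,5,9}] across row 1, 9 lands solely at r1c3. So r1c3=9.
Step 7. [r2c1∈{2,8}] in row 2, 8 fits only at r2c1 ⇒ r2c1=8.
Step 8. [r9c6∈{9}] r9c6 has the single candidate 9, so r9c6=9.
Step 9. [r5c2∈{4,5,9}] in col 2, 4 fits only at r5c2. So r5c2=4.
Step 10. [r1c6∈{8}] nothing but 8 survives at r1c6, so r1c6=8.
Step 11. [r9c5∈{2}] r9c5 has the single candidate 2, so r9c5=2.
Step 12. [r9c2∈{5}] r9c2 has the single candidate 5 ⇒ r9c2=5.
Step 13. [r5c5∈{5,9}] in row 5, 9 fits only at r5c5. So r5c5=9.
Step 14. [r5c3∈{5,7}] in row 5, 5 fits only at r5c3. So r5c3=5.
Step 15. [r7c3∈{1}] r7c3 has the single candidate 1, so r7c3=1.
Step 16. [r7c5∈{6,8}] 8 has one home in row 7: r7c5. So r7c5=8.
Step 17. [r4c1∈{6,7}] in row 4, 6 fits only at r4c1. So r4c1=6.
Step 18. [r2c3∈{4}] r2c3 is down to just 4 ⇒ r2c3=4.
Step 19. [r6c2∈{8,9}] in row 6, 8 fits only at r6c2, so r6c2=8.
Step 20. [r3c1∈{2}] only 2 remains possible at r3c1, so r3c1=2.
Step 21. [r3c5∈{6}] nothing but 6 survives at r3c5. So r3c5=6.
Step 22. [r9c9∈{4}] nothing but 4 survives at r9c9 ⇒ r9c9=4.
Step 23. [r7c8∈{5}] nothing but 5 survives at r7c8, so r7c8=5.
Step 24. [r6c7∈{9}] r6c7's peers cover all but 9 ⇒ r6c7=9.
Step 25. [r6c5∈{1}] r6c5's peers cover all but 1 ⇒ r6c5=1.
Step 26. [r8c4∈{7}] nothing but 7 survives at r8c4. So r8c4=7.
Step 27. [r7c9∈{9}] r7c9 is down to just 9 ⇒ r7c9=9.
Step 28. [r7c6∈{3}] r7c6's peers cover all but 3 ⇒ r7c6=3.
Step 29. [r4c2∈{9}] r4c2's peers cover all but 9. So r4c2=9.
Step 30. [r2c9∈{2}] r2c9's peers cover all but 2 ⇒ r2c9=2.
Step 31. [r3c2∈{1}] r3c2 is down to just 1, so r3c2=1.
Step 32. [r3c8∈{8}] r3c8 is down to just 8, so r3c8=8.
Step 33. [r5c8∈{7}] only 7 remains possible at r5c8, so r5c8=7.
Step 34. [r3c3∈{3}] only 3 remains possible at r3c3. So r3c3=3.
Step 35. [r4c5∈{5}] r4c5's peers cover all but 5, so r4c5=5.
Step 36. [r8c9∈{1}] r8c9 is down to just 1 ⇒ r8c9=1.
Step 37. [r7c4∈{6}] nothing but 6 survives at r7c4 ⇒ r7c4=6.
Step 38. [r6c8∈{6}] r6c8 has the single candidate 6 ⇒ r6c8=6.
Step 39. [r9c1∈{7}] r9c1's peers cover all but 7. So r9c1=7.
Step 40. [r1c1∈{5}] r1c1's peers cover all but 5 ⇒ r1c1=5.
Step 41. [r4c3∈{7}] r4c3 is down to just 7 ⇒ r4c3=7.
Step 42. [r1c8∈{4}] r1c8 has the single candidate 4 ⇒ r1c8=4.
Step 43. [r7c2∈{2}] r7c2's peers cover all but 2 ⇒ r7c2=2.

Answer: 5 7 9 2 3 8 1 4 6 / 8 6 4 5 7 1 3 9 2 / 2 1 3 9 6 4 5 8 7 / 6 9 7 8 5 2 4 1 3 / 1 4 5 3 9 6 2 7 8 / 3 8 2 4 1 7 9 6 5 / 4 2 1 6 8 3 7 5 9 / 9 3 6 7 4 5 8 2 1 / 7 5 8 1 2 9 6 3 4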